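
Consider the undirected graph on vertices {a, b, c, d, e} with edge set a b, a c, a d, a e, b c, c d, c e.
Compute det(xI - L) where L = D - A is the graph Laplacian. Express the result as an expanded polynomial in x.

Each diagonal entry of L is the vertex degree and each off-diagonal entry is -1 where an edge is present, 0 otherwise; in the order [a, b, c, d, e] the diagonal is [4, 2, 4, 2, 2]. Computing det(xI - L) by cofactor expansion (or equivalently via sum-over-permutations) gives x^5 - 14x^4 + 69x^3 - 140x^2 + 100x. Since p(0) = det(-L) = 0, x divides p(x). The eigenvalues sum to 14, which equals trace(L) = 2|E|.

x^5 - 14x^4 + 69x^3 - 140x^2 + 100x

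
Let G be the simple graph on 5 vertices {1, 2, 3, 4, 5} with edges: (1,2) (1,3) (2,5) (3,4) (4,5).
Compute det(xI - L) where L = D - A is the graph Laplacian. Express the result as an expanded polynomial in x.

Reading degrees in the order [1, 2, 3, 4, 5] gives [2, 2, 2, 2, 2]; set D = diag(2, 2, 2, 2, 2) and form L = D - A. L has integer entries, so p(x) = det(xI - L) has integer coefficients. Expanding the determinant yields x^5 - 10x^4 + 35x^3 - 50x^2 + 25x. The coefficient of x^4 equals -trace(L) = -10, matching the sum of degrees. There is one zero in the spectrum, matching the 1 component. The largest eigenvalue, 3.6180, is at most the vertex count 5.

x^5 - 10x^4 + 35x^3 - 50x^2 + 25x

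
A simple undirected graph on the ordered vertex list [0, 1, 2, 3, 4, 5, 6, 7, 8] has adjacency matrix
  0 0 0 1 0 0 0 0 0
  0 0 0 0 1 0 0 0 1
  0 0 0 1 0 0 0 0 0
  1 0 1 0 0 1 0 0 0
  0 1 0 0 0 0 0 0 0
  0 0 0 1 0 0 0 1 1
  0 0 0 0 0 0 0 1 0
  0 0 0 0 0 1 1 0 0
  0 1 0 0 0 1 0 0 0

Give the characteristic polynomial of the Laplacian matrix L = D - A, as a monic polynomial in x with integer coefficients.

x^9 - 16x^8 + 103x^7 - 344x^6 + 641x^5 - 668x^4 + 370x^3 - 96x^2 + 9x

With the vertex order [0, 1, 2, 3, 4, 5, 6, 7, 8], the degrees are [1, 2, 1, 3, 1, 3, 1, 2, 2], giving D = diag(1, 2, 1, 3, 1, 3, 1, 2, 2) and L = D - A. Computing det(xI - L) by cofactor expansion (or equivalently via sum-over-permutations) gives x^9 - 16x^8 + 103x^7 - 344x^6 + 641x^5 - 668x^4 + 370x^3 - 96x^2 + 9x. The constant term is 0 because L is singular (the all-ones vector lies in its kernel). By the matrix-tree theorem the graph has (1/9) * product of the nonzero eigenvalues = 1 spanning tree. The eigenvalues sum to 16, which equals trace(L) = 2|E|.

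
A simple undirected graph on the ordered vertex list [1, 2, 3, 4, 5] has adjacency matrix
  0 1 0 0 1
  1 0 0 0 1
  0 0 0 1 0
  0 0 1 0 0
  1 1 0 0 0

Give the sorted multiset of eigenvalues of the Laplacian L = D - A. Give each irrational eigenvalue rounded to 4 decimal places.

[0, 0, 2, 3, 3]

Reading degrees in the order [1, 2, 3, 4, 5] gives [2, 2, 1, 1, 2]; set D = diag(2, 2, 1, 1, 2) and form L = D - A. Diagonalising L (or applying a numerical eigensolver to the 5x5 matrix) gives the spectrum above. The 2 zero eigenvalues correspond to the 2 connected components.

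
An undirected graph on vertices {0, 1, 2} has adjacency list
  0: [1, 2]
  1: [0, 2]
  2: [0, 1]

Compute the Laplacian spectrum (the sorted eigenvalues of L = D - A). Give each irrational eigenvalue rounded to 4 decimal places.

[0, 3, 3]

Reading degrees in the order [0, 1, 2] gives [2, 2, 2]; set D = diag(2, 2, 2) and form L = D - A. Since every row of L sums to 0, the all-ones vector is in the kernel and 0 is an eigenvalue. The largest eigenvalue, 3, is at most the vertex count 3. There is one zero in the spectrum, matching the 1 component.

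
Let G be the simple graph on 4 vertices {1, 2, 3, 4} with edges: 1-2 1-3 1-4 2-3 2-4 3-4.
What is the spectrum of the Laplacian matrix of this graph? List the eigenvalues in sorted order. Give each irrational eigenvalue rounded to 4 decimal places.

Reading degrees in the order [1, 2, 3, 4] gives [3, 3, 3, 3]; set D = diag(3, 3, 3, 3) and form L = D - A. The multiplicity of 0 as a Laplacian eigenvalue equals the number of connected components. By the matrix-tree theorem the graph has (1/4) * product of the nonzero eigenvalues = 16 spanning trees. There is one zero in the spectrum, matching the 1 component.

[0, 4, 4, 4]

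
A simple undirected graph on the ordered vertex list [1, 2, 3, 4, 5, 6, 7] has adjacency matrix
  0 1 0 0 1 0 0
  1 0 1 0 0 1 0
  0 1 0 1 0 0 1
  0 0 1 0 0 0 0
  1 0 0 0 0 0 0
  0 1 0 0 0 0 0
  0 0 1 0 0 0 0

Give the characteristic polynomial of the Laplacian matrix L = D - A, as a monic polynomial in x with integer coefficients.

x^7 - 12x^6 + 53x^5 - 108x^4 + 105x^3 - 46x^2 + 7x

Each diagonal entry of L is the vertex degree and each off-diagonal entry is -1 where an edge is present, 0 otherwise; in the order [1, 2, 3, 4, 5, 6, 7] the diagonal is [2, 3, 3, 1, 1, 1, 1]. L has integer entries, so p(x) = det(xI - L) has integer coefficients. Expanding the determinant yields x^7 - 12x^6 + 53x^5 - 108x^4 + 105x^3 - 46x^2 + 7x. Since p(0) = det(-L) = 0, x divides p(x). The largest eigenvalue, 4.6287, is at most the vertex count 7.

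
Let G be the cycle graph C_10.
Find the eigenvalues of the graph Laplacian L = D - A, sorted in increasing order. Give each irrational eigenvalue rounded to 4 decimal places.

[0, 0.3820, 0.3820, 1.3820, 1.3820, 2.6180, 2.6180, 3.6180, 3.6180, 4]

The graph has 10 vertices and degree multiset [2, 2, 2, 2, 2, 2, 2, 2, 2, 2]; D is the diagonal matrix of degrees and L = D - A. Diagonalising L (or applying a numerical eigensolver to the 10x10 matrix) gives the spectrum above. The single zero eigenvalue shows the graph is connected. By the matrix-tree theorem the graph has (1/10) * product of the nonzero eigenvalues = 10 spanning trees.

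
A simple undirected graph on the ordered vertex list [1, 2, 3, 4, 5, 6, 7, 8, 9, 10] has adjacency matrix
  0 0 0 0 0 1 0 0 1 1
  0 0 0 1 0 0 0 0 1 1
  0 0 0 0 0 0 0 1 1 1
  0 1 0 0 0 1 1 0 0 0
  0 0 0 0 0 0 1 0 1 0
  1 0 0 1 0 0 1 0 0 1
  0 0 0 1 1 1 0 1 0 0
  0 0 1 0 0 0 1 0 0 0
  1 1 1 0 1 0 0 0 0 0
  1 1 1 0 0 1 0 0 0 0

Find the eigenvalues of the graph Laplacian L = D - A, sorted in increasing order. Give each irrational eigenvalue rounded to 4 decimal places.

[0, 1.3820, 1.6109, 1.8969, 2.5127, 3.6180, 4.0686, 5.1172, 5.5743, 6.2194]

Each diagonal entry of L is the vertex degree and each off-diagonal entry is -1 where an edge is present, 0 otherwise; in the order [1, 2, 3, 4, 5, 6, 7, 8, 9, 10] the diagonal is [3, 3, 3, 3, 2, 4, 4, 2, 4, 4]. Diagonalising L (or applying a numerical eigensolver to the 10x10 matrix) gives the spectrum above. There is one zero in the spectrum, matching the 1 component.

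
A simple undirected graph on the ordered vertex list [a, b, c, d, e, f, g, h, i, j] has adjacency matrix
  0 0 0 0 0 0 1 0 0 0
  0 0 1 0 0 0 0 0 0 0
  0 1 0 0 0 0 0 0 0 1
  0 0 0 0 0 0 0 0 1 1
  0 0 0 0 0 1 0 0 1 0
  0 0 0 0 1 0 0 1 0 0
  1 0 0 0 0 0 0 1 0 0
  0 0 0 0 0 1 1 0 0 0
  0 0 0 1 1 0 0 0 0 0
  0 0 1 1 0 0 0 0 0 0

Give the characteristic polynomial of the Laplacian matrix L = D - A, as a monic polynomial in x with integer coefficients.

x^10 - 18x^9 + 136x^8 - 560x^7 + 1365x^6 - 2002x^5 + 1716x^4 - 792x^3 + 165x^2 - 10x

Reading degrees in the order [a, b, c, d, e, f, g, h, i, j] gives [1, 1, 2, 2, 2, 2, 2, 2, 2, 2]; set D = diag(1, 1, 2, 2, 2, 2, 2, 2, 2, 2) and form L = D - A. Computing det(xI - L) by cofactor expansion (or equivalently via sum-over-permutations) gives x^10 - 18x^9 + 136x^8 - 560x^7 + 1365x^6 - 2002x^5 + 1716x^4 - 792x^3 + 165x^2 - 10x. The constant term is 0 because L is singular (the all-ones vector lies in its kernel). The eigenvalues sum to 18, which equals trace(L) = 2|E|.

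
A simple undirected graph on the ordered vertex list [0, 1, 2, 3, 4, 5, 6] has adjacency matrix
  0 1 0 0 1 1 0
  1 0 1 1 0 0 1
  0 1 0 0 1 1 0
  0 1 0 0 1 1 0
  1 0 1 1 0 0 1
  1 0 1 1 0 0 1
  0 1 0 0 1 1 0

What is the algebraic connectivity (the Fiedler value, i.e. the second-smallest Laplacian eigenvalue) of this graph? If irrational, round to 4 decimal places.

3

With the vertex order [0, 1, 2, 3, 4, 5, 6], the degrees are [3, 4, 3, 3, 4, 4, 3], giving D = diag(3, 4, 3, 3, 4, 4, 3) and L = D - A. The smallest Laplacian eigenvalue is always 0. The next one, lambda_2 = 3, measures how hard the graph is to disconnect: larger values mean better connectivity. There is one zero in the spectrum, matching the 1 component.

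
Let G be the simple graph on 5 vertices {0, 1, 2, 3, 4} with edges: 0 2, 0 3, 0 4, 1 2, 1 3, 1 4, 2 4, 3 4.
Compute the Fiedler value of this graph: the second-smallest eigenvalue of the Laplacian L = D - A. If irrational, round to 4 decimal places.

3

Reading degrees in the order [0, 1, 2, 3, 4] gives [3, 3, 3, 3, 4]; set D = diag(3, 3, 3, 3, 4) and form L = D - A. Computing the eigenvalues of L and sorting gives [0, 3, 3, 5, 5]. The Fiedler value lambda_2 = 3 is strictly positive, so the graph is connected. The largest eigenvalue, 5, is at most the vertex count 5.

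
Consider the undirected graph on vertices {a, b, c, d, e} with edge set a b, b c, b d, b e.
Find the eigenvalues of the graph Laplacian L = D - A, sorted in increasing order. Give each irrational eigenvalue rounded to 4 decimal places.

[0, 1, 1, 1, 5]

Reading degrees in the order [a, b, c, d, e] gives [1, 4, 1, 1, 1]; set D = diag(1, 4, 1, 1, 1) and form L = D - A. L is symmetric positive semidefinite, so every eigenvalue is real and nonnegative. The single zero eigenvalue shows the graph is connected. There is one zero in the spectrum, matching the 1 component. By the matrix-tree theorem the graph has (1/5) * product of the nonzero eigenvalues = 1 spanning tree.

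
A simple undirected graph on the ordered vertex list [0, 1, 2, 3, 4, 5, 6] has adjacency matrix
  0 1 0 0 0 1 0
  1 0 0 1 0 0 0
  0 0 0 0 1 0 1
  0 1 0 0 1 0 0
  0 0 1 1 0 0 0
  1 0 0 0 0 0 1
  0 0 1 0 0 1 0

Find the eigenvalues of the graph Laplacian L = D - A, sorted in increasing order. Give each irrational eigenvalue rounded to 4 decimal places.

Reading degrees in the order [0, 1, 2, 3, 4, 5, 6] gives [2, 2, 2, 2, 2, 2, 2]; set D = diag(2, 2, 2, 2, 2, 2, 2) and form L = D - A. Since every row of L sums to 0, the all-ones vector is in the kernel and 0 is an eigenvalue. The single zero eigenvalue shows the graph is connected. By the matrix-tree theorem the graph has (1/7) * product of the nonzero eigenvalues = 7 spanning trees. The largest eigenvalue, 3.8019, is at most the vertex count 7.

[0, 0.7530, 0.7530, 2.4450, 2.4450, 3.8019, 3.8019]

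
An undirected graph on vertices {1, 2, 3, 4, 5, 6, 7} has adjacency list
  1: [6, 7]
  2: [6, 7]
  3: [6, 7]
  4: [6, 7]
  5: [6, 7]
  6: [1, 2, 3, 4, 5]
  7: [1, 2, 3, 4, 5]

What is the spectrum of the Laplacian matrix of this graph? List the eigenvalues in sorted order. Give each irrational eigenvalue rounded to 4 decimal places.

[0, 2, 2, 2, 2, 5, 7]

Each diagonal entry of L is the vertex degree and each off-diagonal entry is -1 where an edge is present, 0 otherwise; in the order [1, 2, 3, 4, 5, 6, 7] the diagonal is [2, 2, 2, 2, 2, 5, 5]. The multiplicity of 0 as a Laplacian eigenvalue equals the number of connected components. The single zero eigenvalue shows the graph is connected. The eigenvalues sum to 20, which equals trace(L) = 2|E|.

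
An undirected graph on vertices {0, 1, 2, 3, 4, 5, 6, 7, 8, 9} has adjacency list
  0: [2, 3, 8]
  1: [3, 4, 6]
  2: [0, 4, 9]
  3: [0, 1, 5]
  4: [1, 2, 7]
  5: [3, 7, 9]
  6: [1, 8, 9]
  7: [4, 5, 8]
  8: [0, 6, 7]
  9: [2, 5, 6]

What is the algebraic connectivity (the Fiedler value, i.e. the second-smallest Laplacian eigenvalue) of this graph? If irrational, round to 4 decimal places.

2

Each diagonal entry of L is the vertex degree and each off-diagonal entry is -1 where an edge is present, 0 otherwise; in the order [0, 1, 2, 3, 4, 5, 6, 7, 8, 9] the diagonal is [3, 3, 3, 3, 3, 3, 3, 3, 3, 3]. The sorted Laplacian eigenvalues are [0, 2, 2, 2, 2, 2, 5, 5, 5, 5]; the algebraic connectivity is the second entry, 2. There is one zero in the spectrum, matching the 1 component.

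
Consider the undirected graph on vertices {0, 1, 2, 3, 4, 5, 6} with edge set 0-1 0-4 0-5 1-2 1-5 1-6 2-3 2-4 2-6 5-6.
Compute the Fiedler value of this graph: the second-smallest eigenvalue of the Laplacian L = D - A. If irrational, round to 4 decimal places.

0.8478

Each diagonal entry of L is the vertex degree and each off-diagonal entry is -1 where an edge is present, 0 otherwise; in the order [0, 1, 2, 3, 4, 5, 6] the diagonal is [3, 4, 4, 1, 2, 3, 3]. The smallest Laplacian eigenvalue is always 0. The next one, lambda_2 = 0.8478, measures how hard the graph is to disconnect: larger values mean better connectivity. There is one zero in the spectrum, matching the 1 component.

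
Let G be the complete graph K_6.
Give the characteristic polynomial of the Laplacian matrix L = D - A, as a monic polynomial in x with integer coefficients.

The graph has 6 vertices and degree multiset [5, 5, 5, 5, 5, 5]; D is the diagonal matrix of degrees and L = D - A. Computing det(xI - L) by cofactor expansion (or equivalently via sum-over-permutations) gives x^6 - 30x^5 + 360x^4 - 2160x^3 + 6480x^2 - 7776x. The constant term is 0 because L is singular (the all-ones vector lies in its kernel). By the matrix-tree theorem the graph has (1/6) * product of the nonzero eigenvalues = 1296 spanning trees. The eigenvalues sum to 30, which equals trace(L) = 2|E|.

x^6 - 30x^5 + 360x^4 - 2160x^3 + 6480x^2 - 7776x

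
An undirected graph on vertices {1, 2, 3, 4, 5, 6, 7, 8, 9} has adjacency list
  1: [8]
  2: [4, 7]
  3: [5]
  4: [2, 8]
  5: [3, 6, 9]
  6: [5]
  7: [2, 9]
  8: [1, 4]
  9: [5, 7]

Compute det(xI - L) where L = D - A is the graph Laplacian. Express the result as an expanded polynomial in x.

x^9 - 16x^8 + 104x^7 - 354x^6 + 679x^5 - 736x^4 + 427x^3 - 114x^2 + 9x

With the vertex order [1, 2, 3, 4, 5, 6, 7, 8, 9], the degrees are [1, 2, 1, 2, 3, 1, 2, 2, 2], giving D = diag(1, 2, 1, 2, 3, 1, 2, 2, 2) and L = D - A. L has integer entries, so p(x) = det(xI - L) has integer coefficients. Expanding the determinant yields x^9 - 16x^8 + 104x^7 - 354x^6 + 679x^5 - 736x^4 + 427x^3 - 114x^2 + 9x. The constant term is 0 because L is singular (the all-ones vector lies in its kernel). By the matrix-tree theorem the graph has (1/9) * product of the nonzero eigenvalues = 1 spanning tree. The largest eigenvalue, 4.2350, is at most the vertex count 9.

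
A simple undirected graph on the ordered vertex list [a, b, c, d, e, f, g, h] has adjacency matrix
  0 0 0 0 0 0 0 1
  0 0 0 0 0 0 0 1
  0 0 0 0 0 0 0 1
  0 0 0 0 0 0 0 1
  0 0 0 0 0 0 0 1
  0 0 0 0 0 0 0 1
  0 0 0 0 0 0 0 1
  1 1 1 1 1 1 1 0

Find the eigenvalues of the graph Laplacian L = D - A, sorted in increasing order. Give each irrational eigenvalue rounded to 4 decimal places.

[0, 1, 1, 1, 1, 1, 1, 8]

With the vertex order [a, b, c, d, e, f, g, h], the degrees are [1, 1, 1, 1, 1, 1, 1, 7], giving D = diag(1, 1, 1, 1, 1, 1, 1, 7) and L = D - A. Diagonalising L (or applying a numerical eigensolver to the 8x8 matrix) gives the spectrum above.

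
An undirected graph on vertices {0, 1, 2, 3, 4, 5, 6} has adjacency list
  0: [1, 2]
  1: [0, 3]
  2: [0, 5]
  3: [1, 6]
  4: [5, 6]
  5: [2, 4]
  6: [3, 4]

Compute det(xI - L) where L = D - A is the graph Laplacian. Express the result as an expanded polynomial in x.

x^7 - 14x^6 + 77x^5 - 210x^4 + 294x^3 - 196x^2 + 49x

With the vertex order [0, 1, 2, 3, 4, 5, 6], the degrees are [2, 2, 2, 2, 2, 2, 2], giving D = diag(2, 2, 2, 2, 2, 2, 2) and L = D - A. Computing det(xI - L) by cofactor expansion (or equivalently via sum-over-permutations) gives x^7 - 14x^6 + 77x^5 - 210x^4 + 294x^3 - 196x^2 + 49x. The constant term is 0 because L is singular (the all-ones vector lies in its kernel). There is one zero in the spectrum, matching the 1 component.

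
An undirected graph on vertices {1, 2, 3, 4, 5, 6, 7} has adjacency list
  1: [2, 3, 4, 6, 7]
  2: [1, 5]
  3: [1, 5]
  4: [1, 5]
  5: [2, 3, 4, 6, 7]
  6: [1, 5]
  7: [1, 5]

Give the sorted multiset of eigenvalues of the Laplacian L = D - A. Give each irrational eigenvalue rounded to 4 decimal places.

[0, 2, 2, 2, 2, 5, 7]

With the vertex order [1, 2, 3, 4, 5, 6, 7], the degrees are [5, 2, 2, 2, 5, 2, 2], giving D = diag(5, 2, 2, 2, 5, 2, 2) and L = D - A. Since every row of L sums to 0, the all-ones vector is in the kernel and 0 is an eigenvalue. The single zero eigenvalue shows the graph is connected. The largest eigenvalue, 7, is at most the vertex count 7. There is one zero in the spectrum, matching the 1 component.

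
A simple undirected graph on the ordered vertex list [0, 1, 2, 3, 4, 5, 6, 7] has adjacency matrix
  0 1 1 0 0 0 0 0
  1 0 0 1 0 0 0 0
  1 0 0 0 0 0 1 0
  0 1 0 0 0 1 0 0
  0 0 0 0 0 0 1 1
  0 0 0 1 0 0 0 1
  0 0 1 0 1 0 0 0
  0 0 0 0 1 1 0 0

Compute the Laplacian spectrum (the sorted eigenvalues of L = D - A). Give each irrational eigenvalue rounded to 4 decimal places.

[0, 0.5858, 0.5858, 2, 2, 3.4142, 3.4142, 4]

With the vertex order [0, 1, 2, 3, 4, 5, 6, 7], the degrees are [2, 2, 2, 2, 2, 2, 2, 2], giving D = diag(2, 2, 2, 2, 2, 2, 2, 2) and L = D - A. Since every row of L sums to 0, the all-ones vector is in the kernel and 0 is an eigenvalue. There is one zero in the spectrum, matching the 1 component. By the matrix-tree theorem the graph has (1/8) * product of the nonzero eigenvalues = 8 spanning trees.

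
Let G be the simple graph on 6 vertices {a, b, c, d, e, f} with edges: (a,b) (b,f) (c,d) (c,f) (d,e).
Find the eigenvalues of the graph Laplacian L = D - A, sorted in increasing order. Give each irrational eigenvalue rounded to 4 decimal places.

[0, 0.2679, 1, 2, 3, 3.7321]

Reading degrees in the order [a, b, c, d, e, f] gives [1, 2, 2, 2, 1, 2]; set D = diag(1, 2, 2, 2, 1, 2) and form L = D - A. Diagonalising L (or applying a numerical eigensolver to the 6x6 matrix) gives the spectrum above. The single zero eigenvalue shows the graph is connected. There is one zero in the spectrum, matching the 1 component.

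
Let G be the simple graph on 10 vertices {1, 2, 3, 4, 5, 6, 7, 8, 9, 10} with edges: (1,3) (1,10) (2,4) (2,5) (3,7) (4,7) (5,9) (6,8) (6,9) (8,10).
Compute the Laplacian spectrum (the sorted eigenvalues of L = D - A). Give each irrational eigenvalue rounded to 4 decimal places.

[0, 0.3820, 0.3820, 1.3820, 1.3820, 2.6180, 2.6180, 3.6180, 3.6180, 4]

Reading degrees in the order [1, 2, 3, 4, 5, 6, 7, 8, 9, 10] gives [2, 2, 2, 2, 2, 2, 2, 2, 2, 2]; set D = diag(2, 2, 2, 2, 2, 2, 2, 2, 2, 2) and form L = D - A. Diagonalising L (or applying a numerical eigensolver to the 10x10 matrix) gives the spectrum above. The single zero eigenvalue shows the graph is connected. By the matrix-tree theorem the graph has (1/10) * product of the nonzero eigenvalues = 10 spanning trees.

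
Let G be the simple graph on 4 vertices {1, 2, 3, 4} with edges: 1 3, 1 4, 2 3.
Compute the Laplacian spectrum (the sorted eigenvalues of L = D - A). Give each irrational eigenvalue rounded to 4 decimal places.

[0, 0.5858, 2, 3.4142]

Each diagonal entry of L is the vertex degree and each off-diagonal entry is -1 where an edge is present, 0 otherwise; in the order [1, 2, 3, 4] the diagonal is [2, 1, 2, 1]. Diagonalising L (or applying a numerical eigensolver to the 4x4 matrix) gives the spectrum above. The eigenvalues sum to 6, which equals trace(L) = 2|E|.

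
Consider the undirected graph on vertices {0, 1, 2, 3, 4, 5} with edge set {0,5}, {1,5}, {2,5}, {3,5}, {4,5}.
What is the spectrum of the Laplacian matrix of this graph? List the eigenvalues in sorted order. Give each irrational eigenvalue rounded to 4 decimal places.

Reading degrees in the order [0, 1, 2, 3, 4, 5] gives [1, 1, 1, 1, 1, 5]; set D = diag(1, 1, 1, 1, 1, 5) and form L = D - A. Since every row of L sums to 0, the all-ones vector is in the kernel and 0 is an eigenvalue. By the matrix-tree theorem the graph has (1/6) * product of the nonzero eigenvalues = 1 spanning tree.

[0, 1, 1, 1, 1, 6]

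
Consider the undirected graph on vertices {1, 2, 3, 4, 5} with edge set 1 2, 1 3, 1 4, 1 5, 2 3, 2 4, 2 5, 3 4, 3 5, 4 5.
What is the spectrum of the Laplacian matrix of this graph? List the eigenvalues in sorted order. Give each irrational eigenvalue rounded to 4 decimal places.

With the vertex order [1, 2, 3, 4, 5], the degrees are [4, 4, 4, 4, 4], giving D = diag(4, 4, 4, 4, 4) and L = D - A. Diagonalising L (or applying a numerical eigensolver to the 5x5 matrix) gives the spectrum above. The largest eigenvalue, 5, is at most the vertex count 5. There is one zero in the spectrum, matching the 1 component.

[0, 5, 5, 5, 5]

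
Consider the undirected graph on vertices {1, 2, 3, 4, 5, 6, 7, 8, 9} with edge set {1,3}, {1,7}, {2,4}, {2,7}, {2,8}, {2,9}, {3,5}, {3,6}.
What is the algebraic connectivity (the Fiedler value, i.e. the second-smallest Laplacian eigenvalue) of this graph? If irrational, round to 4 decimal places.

0.1649

With the vertex order [1, 2, 3, 4, 5, 6, 7, 8, 9], the degrees are [2, 4, 3, 1, 1, 1, 2, 1, 1], giving D = diag(2, 4, 3, 1, 1, 1, 2, 1, 1) and L = D - A. The sorted Laplacian eigenvalues are [0, 0.1649, 1, 1, 1, 1, 2.5680, 4.1652, 5.1019]; the algebraic connectivity is the second entry, 0.1649. The largest eigenvalue, 5.1019, is at most the vertex count 9. The eigenvalues sum to 16, which equals trace(L) = 2|E|.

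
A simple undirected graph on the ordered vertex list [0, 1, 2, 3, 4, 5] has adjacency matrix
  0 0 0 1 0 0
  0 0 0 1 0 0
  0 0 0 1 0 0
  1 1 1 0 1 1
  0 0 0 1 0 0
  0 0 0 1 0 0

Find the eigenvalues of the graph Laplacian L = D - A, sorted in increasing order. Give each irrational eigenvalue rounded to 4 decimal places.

With the vertex order [0, 1, 2, 3, 4, 5], the degrees are [1, 1, 1, 5, 1, 1], giving D = diag(1, 1, 1, 5, 1, 1) and L = D - A. Since every row of L sums to 0, the all-ones vector is in the kernel and 0 is an eigenvalue. The single zero eigenvalue shows the graph is connected. There is one zero in the spectrum, matching the 1 component. The eigenvalues sum to 10, which equals trace(L) = 2|E|.

[0, 1, 1, 1, 1, 6]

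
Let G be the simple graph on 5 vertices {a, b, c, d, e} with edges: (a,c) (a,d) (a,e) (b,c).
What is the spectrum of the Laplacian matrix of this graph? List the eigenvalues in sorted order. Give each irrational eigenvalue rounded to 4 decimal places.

With the vertex order [a, b, c, d, e], the degrees are [3, 1, 2, 1, 1], giving D = diag(3, 1, 2, 1, 1) and L = D - A. L is symmetric positive semidefinite, so every eigenvalue is real and nonnegative. By the matrix-tree theorem the graph has (1/5) * product of the nonzero eigenvalues = 1 spanning tree. There is one zero in the spectrum, matching the 1 component.

[0, 0.5188, 1, 2.3111, 4.1701]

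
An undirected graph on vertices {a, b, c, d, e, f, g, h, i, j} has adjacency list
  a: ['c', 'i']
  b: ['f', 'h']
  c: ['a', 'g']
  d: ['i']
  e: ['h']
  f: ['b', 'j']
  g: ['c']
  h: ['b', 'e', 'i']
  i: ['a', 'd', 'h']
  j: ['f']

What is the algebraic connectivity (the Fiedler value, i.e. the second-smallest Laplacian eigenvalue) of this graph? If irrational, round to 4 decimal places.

Each diagonal entry of L is the vertex degree and each off-diagonal entry is -1 where an edge is present, 0 otherwise; in the order [a, b, c, d, e, f, g, h, i, j] the diagonal is [2, 2, 2, 1, 1, 2, 1, 3, 3, 1]. The smallest Laplacian eigenvalue is always 0. The next one, lambda_2 = 0.1487, measures how hard the graph is to disconnect: larger values mean better connectivity. By the matrix-tree theorem the graph has (1/10) * product of the nonzero eigenvalues = 1 spanning tree. The largest eigenvalue, 4.7056, is at most the vertex count 10.

0.1487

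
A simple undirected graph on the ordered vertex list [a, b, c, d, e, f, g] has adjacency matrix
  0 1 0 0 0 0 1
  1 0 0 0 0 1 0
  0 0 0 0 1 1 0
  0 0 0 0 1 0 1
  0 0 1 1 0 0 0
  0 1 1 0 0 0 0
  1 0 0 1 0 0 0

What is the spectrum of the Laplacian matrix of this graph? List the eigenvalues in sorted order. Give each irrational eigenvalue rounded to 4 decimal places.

[0, 0.7530, 0.7530, 2.4450, 2.4450, 3.8019, 3.8019]

Reading degrees in the order [a, b, c, d, e, f, g] gives [2, 2, 2, 2, 2, 2, 2]; set D = diag(2, 2, 2, 2, 2, 2, 2) and form L = D - A. Since every row of L sums to 0, the all-ones vector is in the kernel and 0 is an eigenvalue.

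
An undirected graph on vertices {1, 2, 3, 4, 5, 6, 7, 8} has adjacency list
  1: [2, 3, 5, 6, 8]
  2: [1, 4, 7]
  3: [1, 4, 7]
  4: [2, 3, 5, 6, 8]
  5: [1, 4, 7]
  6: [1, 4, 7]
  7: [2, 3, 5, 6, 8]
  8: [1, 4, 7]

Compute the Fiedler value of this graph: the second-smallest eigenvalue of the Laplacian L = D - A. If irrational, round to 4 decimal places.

3

With the vertex order [1, 2, 3, 4, 5, 6, 7, 8], the degrees are [5, 3, 3, 5, 3, 3, 5, 3], giving D = diag(5, 3, 3, 5, 3, 3, 5, 3) and L = D - A. The smallest Laplacian eigenvalue is always 0. The next one, lambda_2 = 3, measures how hard the graph is to disconnect: larger values mean better connectivity.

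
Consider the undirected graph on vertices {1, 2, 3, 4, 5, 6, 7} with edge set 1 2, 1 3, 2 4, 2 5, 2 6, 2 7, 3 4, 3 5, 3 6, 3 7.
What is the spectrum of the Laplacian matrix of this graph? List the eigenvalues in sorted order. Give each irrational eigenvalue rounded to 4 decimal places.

[0, 2, 2, 2, 2, 5, 7]

Each diagonal entry of L is the vertex degree and each off-diagonal entry is -1 where an edge is present, 0 otherwise; in the order [1, 2, 3, 4, 5, 6, 7] the diagonal is [2, 5, 5, 2, 2, 2, 2]. The multiplicity of 0 as a Laplacian eigenvalue equals the number of connected components. There is one zero in the spectrum, matching the 1 component.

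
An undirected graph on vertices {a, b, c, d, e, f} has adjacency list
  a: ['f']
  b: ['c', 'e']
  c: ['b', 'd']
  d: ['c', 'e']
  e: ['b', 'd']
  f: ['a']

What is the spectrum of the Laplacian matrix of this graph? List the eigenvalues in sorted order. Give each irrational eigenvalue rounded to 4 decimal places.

Each diagonal entry of L is the vertex degree and each off-diagonal entry is -1 where an edge is present, 0 otherwise; in the order [a, b, c, d, e, f] the diagonal is [1, 2, 2, 2, 2, 1]. Diagonalising L (or applying a numerical eigensolver to the 6x6 matrix) gives the spectrum above. The 2 zero eigenvalues correspond to the 2 connected components. The eigenvalues sum to 10, which equals trace(L) = 2|E|. The largest eigenvalue, 4, is at most the vertex count 6.

[0, 0, 2, 2, 2, 4]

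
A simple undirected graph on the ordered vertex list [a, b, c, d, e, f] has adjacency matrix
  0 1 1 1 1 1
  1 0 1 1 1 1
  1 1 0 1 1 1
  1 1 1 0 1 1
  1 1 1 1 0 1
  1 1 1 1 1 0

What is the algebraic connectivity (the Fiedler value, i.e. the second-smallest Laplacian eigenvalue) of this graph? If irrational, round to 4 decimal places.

6

Each diagonal entry of L is the vertex degree and each off-diagonal entry is -1 where an edge is present, 0 otherwise; in the order [a, b, c, d, e, f] the diagonal is [5, 5, 5, 5, 5, 5]. The sorted Laplacian eigenvalues are [0, 6, 6, 6, 6, 6]; the algebraic connectivity is the second entry, 6. By the matrix-tree theorem the graph has (1/6) * product of the nonzero eigenvalues = 1296 spanning trees. The eigenvalues sum to 30, which equals trace(L) = 2|E|.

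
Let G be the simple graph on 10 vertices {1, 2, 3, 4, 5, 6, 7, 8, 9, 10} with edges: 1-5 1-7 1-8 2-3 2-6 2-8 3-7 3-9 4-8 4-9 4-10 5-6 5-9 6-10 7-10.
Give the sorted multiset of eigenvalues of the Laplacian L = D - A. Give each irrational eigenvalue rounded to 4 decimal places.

Each diagonal entry of L is the vertex degree and each off-diagonal entry is -1 where an edge is present, 0 otherwise; in the order [1, 2, 3, 4, 5, 6, 7, 8, 9, 10] the diagonal is [3, 3, 3, 3, 3, 3, 3, 3, 3, 3]. Diagonalising L (or applying a numerical eigensolver to the 10x10 matrix) gives the spectrum above. The largest eigenvalue, 5, is at most the vertex count 10. There is one zero in the spectrum, matching the 1 component.

[0, 2, 2, 2, 2, 2, 5, 5, 5, 5]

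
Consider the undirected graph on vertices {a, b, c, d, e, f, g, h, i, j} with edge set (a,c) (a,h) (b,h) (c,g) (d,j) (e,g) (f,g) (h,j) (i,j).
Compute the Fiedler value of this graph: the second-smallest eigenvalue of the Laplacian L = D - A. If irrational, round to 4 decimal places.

0.1338

Each diagonal entry of L is the vertex degree and each off-diagonal entry is -1 where an edge is present, 0 otherwise; in the order [a, b, c, d, e, f, g, h, i, j] the diagonal is [2, 1, 2, 1, 1, 1, 3, 3, 1, 3]. Computing the eigenvalues of L and sorting gives [0, 0.1338, 0.5188, 1, 1, 1, 2.3111, 3.2108, 4.1701, 4.6554]. The Fiedler value lambda_2 = 0.1338 is strictly positive, so the graph is connected. By the matrix-tree theorem the graph has (1/10) * product of the nonzero eigenvalues = 1 spanning tree. There is one zero in the spectrum, matching the 1 component.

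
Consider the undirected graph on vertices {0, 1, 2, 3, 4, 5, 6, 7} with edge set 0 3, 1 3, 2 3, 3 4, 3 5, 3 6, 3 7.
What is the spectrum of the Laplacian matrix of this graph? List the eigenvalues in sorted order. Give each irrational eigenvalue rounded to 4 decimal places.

[0, 1, 1, 1, 1, 1, 1, 8]

With the vertex order [0, 1, 2, 3, 4, 5, 6, 7], the degrees are [1, 1, 1, 7, 1, 1, 1, 1], giving D = diag(1, 1, 1, 7, 1, 1, 1, 1) and L = D - A. L is symmetric positive semidefinite, so every eigenvalue is real and nonnegative. By the matrix-tree theorem the graph has (1/8) * product of the nonzero eigenvalues = 1 spanning tree.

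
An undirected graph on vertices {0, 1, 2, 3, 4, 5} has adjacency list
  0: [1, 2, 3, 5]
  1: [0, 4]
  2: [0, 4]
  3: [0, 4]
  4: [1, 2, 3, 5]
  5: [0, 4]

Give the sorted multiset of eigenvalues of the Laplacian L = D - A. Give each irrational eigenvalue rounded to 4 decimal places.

[0, 2, 2, 2, 4, 6]

Reading degrees in the order [0, 1, 2, 3, 4, 5] gives [4, 2, 2, 2, 4, 2]; set D = diag(4, 2, 2, 2, 4, 2) and form L = D - A. Diagonalising L (or applying a numerical eigensolver to the 6x6 matrix) gives the spectrum above. The single zero eigenvalue shows the graph is connected. The largest eigenvalue, 6, is at most the vertex count 6. There is one zero in the spectrum, matching the 1 component.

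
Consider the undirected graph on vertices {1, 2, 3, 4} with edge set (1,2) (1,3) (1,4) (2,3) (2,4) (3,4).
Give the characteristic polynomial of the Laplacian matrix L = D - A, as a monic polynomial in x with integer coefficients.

x^4 - 12x^3 + 48x^2 - 64x

Reading degrees in the order [1, 2, 3, 4] gives [3, 3, 3, 3]; set D = diag(3, 3, 3, 3) and form L = D - A. Computing det(xI - L) by cofactor expansion (or equivalently via sum-over-permutations) gives x^4 - 12x^3 + 48x^2 - 64x. The coefficient of x^3 equals -trace(L) = -12, matching the sum of degrees. By the matrix-tree theorem the graph has (1/4) * product of the nonzero eigenvalues = 16 spanning trees.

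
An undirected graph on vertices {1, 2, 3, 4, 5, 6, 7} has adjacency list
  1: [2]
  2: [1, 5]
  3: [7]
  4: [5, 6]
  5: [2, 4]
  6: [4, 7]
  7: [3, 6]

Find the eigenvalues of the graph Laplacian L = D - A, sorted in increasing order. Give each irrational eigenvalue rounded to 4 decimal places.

Reading degrees in the order [1, 2, 3, 4, 5, 6, 7] gives [1, 2, 1, 2, 2, 2, 2]; set D = diag(1, 2, 1, 2, 2, 2, 2) and form L = D - A. Since every row of L sums to 0, the all-ones vector is in the kernel and 0 is an eigenvalue. The single zero eigenvalue shows the graph is connected.

[0, 0.1981, 0.7530, 1.5550, 2.4450, 3.2470, 3.8019]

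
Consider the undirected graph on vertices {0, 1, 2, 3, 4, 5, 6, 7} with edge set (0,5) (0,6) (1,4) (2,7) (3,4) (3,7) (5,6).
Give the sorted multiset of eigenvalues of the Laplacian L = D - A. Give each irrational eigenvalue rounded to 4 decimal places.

With the vertex order [0, 1, 2, 3, 4, 5, 6, 7], the degrees are [2, 1, 1, 2, 2, 2, 2, 2], giving D = diag(2, 1, 1, 2, 2, 2, 2, 2) and L = D - A. Since every row of L sums to 0, the all-ones vector is in the kernel and 0 is an eigenvalue. The 2 zero eigenvalues correspond to the 2 connected components. The largest eigenvalue, 3.6180, is at most the vertex count 8. The eigenvalues sum to 14, which equals trace(L) = 2|E|.

[0, 0, 0.3820, 1.3820, 2.6180, 3, 3, 3.6180]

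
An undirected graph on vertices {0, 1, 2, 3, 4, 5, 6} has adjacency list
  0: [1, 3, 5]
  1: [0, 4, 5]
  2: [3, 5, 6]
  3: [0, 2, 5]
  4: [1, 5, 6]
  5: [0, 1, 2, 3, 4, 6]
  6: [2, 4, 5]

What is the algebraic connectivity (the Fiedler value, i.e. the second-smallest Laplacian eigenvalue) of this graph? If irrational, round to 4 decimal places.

2

Reading degrees in the order [0, 1, 2, 3, 4, 5, 6] gives [3, 3, 3, 3, 3, 6, 3]; set D = diag(3, 3, 3, 3, 3, 6, 3) and form L = D - A. The sorted Laplacian eigenvalues are [0, 2, 2, 4, 4, 5, 7]; the algebraic connectivity is the second entry, 2. There is one zero in the spectrum, matching the 1 component. By the matrix-tree theorem the graph has (1/7) * product of the nonzero eigenvalues = 320 spanning trees.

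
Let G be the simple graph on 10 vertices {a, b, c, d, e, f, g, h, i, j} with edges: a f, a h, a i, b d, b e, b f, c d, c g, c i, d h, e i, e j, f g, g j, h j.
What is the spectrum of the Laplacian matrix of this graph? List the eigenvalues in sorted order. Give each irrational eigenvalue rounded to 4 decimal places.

[0, 2, 2, 2, 2, 2, 5, 5, 5, 5]

Each diagonal entry of L is the vertex degree and each off-diagonal entry is -1 where an edge is present, 0 otherwise; in the order [a, b, c, d, e, f, g, h, i, j] the diagonal is [3, 3, 3, 3, 3, 3, 3, 3, 3, 3]. Diagonalising L (or applying a numerical eigensolver to the 10x10 matrix) gives the spectrum above. The largest eigenvalue, 5, is at most the vertex count 10.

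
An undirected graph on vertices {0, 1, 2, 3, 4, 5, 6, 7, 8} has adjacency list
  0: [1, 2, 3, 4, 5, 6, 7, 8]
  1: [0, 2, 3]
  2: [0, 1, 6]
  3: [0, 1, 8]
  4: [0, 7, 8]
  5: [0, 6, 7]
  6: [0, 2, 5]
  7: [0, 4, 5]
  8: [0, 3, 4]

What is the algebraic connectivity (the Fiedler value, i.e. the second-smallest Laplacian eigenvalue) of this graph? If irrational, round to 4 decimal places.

1.5858

Reading degrees in the order [0, 1, 2, 3, 4, 5, 6, 7, 8] gives [8, 3, 3, 3, 3, 3, 3, 3, 3]; set D = diag(8, 3, 3, 3, 3, 3, 3, 3, 3) and form L = D - A. The sorted Laplacian eigenvalues are [0, 1.5858, 1.5858, 3, 3, 4.4142, 4.4142, 5, 9]; the algebraic connectivity is the second entry, 1.5858. By the matrix-tree theorem the graph has (1/9) * product of the nonzero eigenvalues = 2205 spanning trees. The largest eigenvalue, 9, is at most the vertex count 9.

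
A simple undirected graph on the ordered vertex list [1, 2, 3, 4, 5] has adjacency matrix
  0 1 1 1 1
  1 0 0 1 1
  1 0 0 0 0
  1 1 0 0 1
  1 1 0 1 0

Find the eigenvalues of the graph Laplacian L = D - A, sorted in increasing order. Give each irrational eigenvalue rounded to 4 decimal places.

[0, 1, 4, 4, 5]

Each diagonal entry of L is the vertex degree and each off-diagonal entry is -1 where an edge is present, 0 otherwise; in the order [1, 2, 3, 4, 5] the diagonal is [4, 3, 1, 3, 3]. L is symmetric positive semidefinite, so every eigenvalue is real and nonnegative. By the matrix-tree theorem the graph has (1/5) * product of the nonzero eigenvalues = 16 spanning trees.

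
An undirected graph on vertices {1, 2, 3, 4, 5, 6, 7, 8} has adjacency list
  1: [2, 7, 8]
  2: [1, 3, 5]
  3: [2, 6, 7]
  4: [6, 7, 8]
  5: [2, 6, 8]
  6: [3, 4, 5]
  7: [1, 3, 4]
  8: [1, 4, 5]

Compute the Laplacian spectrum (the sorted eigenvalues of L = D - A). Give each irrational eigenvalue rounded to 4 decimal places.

Each diagonal entry of L is the vertex degree and each off-diagonal entry is -1 where an edge is present, 0 otherwise; in the order [1, 2, 3, 4, 5, 6, 7, 8] the diagonal is [3, 3, 3, 3, 3, 3, 3, 3]. The multiplicity of 0 as a Laplacian eigenvalue equals the number of connected components. By the matrix-tree theorem the graph has (1/8) * product of the nonzero eigenvalues = 384 spanning trees.

[0, 2, 2, 2, 4, 4, 4, 6]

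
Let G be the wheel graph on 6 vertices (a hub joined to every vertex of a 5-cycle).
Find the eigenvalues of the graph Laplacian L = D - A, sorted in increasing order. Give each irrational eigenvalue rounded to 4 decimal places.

The graph has 6 vertices and degree multiset [5, 3, 3, 3, 3, 3]; D is the diagonal matrix of degrees and L = D - A. The multiplicity of 0 as a Laplacian eigenvalue equals the number of connected components. The eigenvalues sum to 20, which equals trace(L) = 2|E|. There is one zero in the spectrum, matching the 1 component.

[0, 2.3820, 2.3820, 4.6180, 4.6180, 6]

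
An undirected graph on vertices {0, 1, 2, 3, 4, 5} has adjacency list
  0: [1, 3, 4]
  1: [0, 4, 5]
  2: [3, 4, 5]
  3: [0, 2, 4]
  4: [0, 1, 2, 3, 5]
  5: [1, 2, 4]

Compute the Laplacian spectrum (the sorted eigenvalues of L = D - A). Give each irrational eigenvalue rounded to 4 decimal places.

[0, 2.3820, 2.3820, 4.6180, 4.6180, 6]

Each diagonal entry of L is the vertex degree and each off-diagonal entry is -1 where an edge is present, 0 otherwise; in the order [0, 1, 2, 3, 4, 5] the diagonal is [3, 3, 3, 3, 5, 3]. Diagonalising L (or applying a numerical eigensolver to the 6x6 matrix) gives the spectrum above.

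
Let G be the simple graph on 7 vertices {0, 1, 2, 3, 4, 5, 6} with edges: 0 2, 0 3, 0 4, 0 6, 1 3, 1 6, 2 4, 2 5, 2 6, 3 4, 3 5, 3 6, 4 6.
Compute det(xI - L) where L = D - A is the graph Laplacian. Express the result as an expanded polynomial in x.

With the vertex order [0, 1, 2, 3, 4, 5, 6], the degrees are [4, 2, 4, 5, 4, 2, 5], giving D = diag(4, 2, 4, 5, 4, 2, 5) and L = D - A. Computing det(xI - L) by cofactor expansion (or equivalently via sum-over-permutations) gives x^7 - 26x^6 + 272x^5 - 1456x^4 + 4172x^3 - 6014x^2 + 3395x. Since p(0) = det(-L) = 0, x divides p(x). The largest eigenvalue, 6.5779, is at most the vertex count 7. The eigenvalues sum to 26, which equals trace(L) = 2|E|.

x^7 - 26x^6 + 272x^5 - 1456x^4 + 4172x^3 - 6014x^2 + 3395x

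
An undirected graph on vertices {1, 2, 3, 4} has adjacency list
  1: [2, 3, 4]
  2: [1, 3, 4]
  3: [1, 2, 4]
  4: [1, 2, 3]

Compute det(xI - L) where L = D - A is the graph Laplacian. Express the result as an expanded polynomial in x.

x^4 - 12x^3 + 48x^2 - 64x

Reading degrees in the order [1, 2, 3, 4] gives [3, 3, 3, 3]; set D = diag(3, 3, 3, 3) and form L = D - A. The eigenvalues of L are [0, 4, 4, 4]; the characteristic polynomial is the product of (x - lambda_i), which multiplies out to x^4 - 12x^3 + 48x^2 - 64x. Since p(0) = det(-L) = 0, x divides p(x). By the matrix-tree theorem the graph has (1/4) * product of the nonzero eigenvalues = 16 spanning trees.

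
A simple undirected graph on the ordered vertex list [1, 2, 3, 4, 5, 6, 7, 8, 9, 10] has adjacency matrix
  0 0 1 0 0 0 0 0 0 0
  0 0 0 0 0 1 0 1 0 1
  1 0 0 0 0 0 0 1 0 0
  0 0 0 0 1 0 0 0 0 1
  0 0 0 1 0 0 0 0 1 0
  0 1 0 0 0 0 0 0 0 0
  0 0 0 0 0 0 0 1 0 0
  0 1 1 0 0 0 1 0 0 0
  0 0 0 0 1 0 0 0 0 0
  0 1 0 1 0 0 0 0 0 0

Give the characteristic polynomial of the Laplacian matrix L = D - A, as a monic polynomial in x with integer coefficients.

Reading degrees in the order [1, 2, 3, 4, 5, 6, 7, 8, 9, 10] gives [1, 3, 2, 2, 2, 1, 1, 3, 1, 2]; set D = diag(1, 3, 2, 2, 2, 1, 1, 3, 1, 2) and form L = D - A. Computing det(xI - L) by cofactor expansion (or equivalently via sum-over-permutations) gives x^10 - 18x^9 + 134x^8 - 536x^7 + 1253x^6 - 1746x^5 + 1421x^4 - 636x^3 + 137x^2 - 10x. Since p(0) = det(-L) = 0, x divides p(x). The largest eigenvalue, 4.6978, is at most the vertex count 10. There is one zero in the spectrum, matching the 1 component.

x^10 - 18x^9 + 134x^8 - 536x^7 + 1253x^6 - 1746x^5 + 1421x^4 - 636x^3 + 137x^2 - 10x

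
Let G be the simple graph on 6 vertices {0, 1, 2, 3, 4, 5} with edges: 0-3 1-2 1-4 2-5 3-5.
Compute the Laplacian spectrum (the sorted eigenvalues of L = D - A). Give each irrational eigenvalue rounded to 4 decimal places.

Reading degrees in the order [0, 1, 2, 3, 4, 5] gives [1, 2, 2, 2, 1, 2]; set D = diag(1, 2, 2, 2, 1, 2) and form L = D - A. Since every row of L sums to 0, the all-ones vector is in the kernel and 0 is an eigenvalue. The single zero eigenvalue shows the graph is connected. By the matrix-tree theorem the graph has (1/6) * product of the nonzero eigenvalues = 1 spanning tree.

[0, 0.2679, 1, 2, 3, 3.7321]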